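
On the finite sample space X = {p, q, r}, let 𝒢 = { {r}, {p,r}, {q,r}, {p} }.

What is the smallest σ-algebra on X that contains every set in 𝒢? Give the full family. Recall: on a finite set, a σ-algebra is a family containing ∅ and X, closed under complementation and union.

|σ(𝒢)| = 8.  σ(𝒢) = { ∅, {p}, {q}, {r}, {p,q}, {p,r}, {q,r}, X }

Working:
Initial family (6 sets): { ∅, {p}, {r}, {p,r}, {q,r}, X }.
Pass 1 (2 new):
  {q}  = complement {p,r}
  {p,q}  = complement {r}
  (now 8)
Pass 2: no new sets; the family is a σ-algebra.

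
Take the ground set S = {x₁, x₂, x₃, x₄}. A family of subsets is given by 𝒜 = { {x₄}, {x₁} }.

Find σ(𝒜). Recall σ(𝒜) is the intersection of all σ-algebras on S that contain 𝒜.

Start: 𝒜 ∪ {∅, S} = { {}, {x₁}, {x₄}, S }.
Step 1: 3 new —
  {x₁, x₄}  = {x₄} ∪ {x₁}
  {x₁, x₂, x₃}  = {x₄}ᶜ
  {x₂, x₃, x₄}  = {x₁}ᶜ
  [7 total]
Step 2. New:
  {x₂, x₃}  = {x₁, x₄}ᶜ
  [8 total]
Step 3: no new sets; the family is a σ-algebra.

Therefore σ(𝒜) = { {}, {x₁}, {x₄}, {x₁, x₄}, {x₂, x₃}, {x₁, x₂, x₃}, {x₂, x₃, x₄}, S } (|σ(𝒜)| = 8).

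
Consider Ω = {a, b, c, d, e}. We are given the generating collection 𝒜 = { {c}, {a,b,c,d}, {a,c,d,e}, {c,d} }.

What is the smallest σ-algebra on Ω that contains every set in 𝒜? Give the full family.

Initial family (6 sets): { ∅, {c}, {c,d}, {a,b,c,d}, {a,c,d,e}, Ω }.
Round 1 (4 new):
  {b}  = ᶜ of {a,c,d,e}
  {e}  = ᶜ of {a,b,c,d}
  {a,b,e}  = ᶜ of {c,d}
  {a,b,d,e}  = ᶜ of {c}
Round 2 (6 new):
  {b,c}  = {b} ∪ {c}
  {b,e}  = {b} ∪ {e}
  {c,e}  = {e} ∪ {c}
  {b,c,d}  = {c,d} ∪ {b}
  {c,d,e}  = {c,d} ∪ {e}
  {a,b,c,e}  = {c} ∪ {a,b,e}
Round 3 adds 8:
  {d}  = ᶜ of {a,b,c,e}
  {a,b}  = ᶜ of {c,d,e}
  {a,e}  = ᶜ of {b,c,d}
  {a,b,d}  = ᶜ of {c,e}
  {a,c,d}  = ᶜ of {b,e}
  {a,d,e}  = ᶜ of {b,c}
  {b,c,e}  = {c} ∪ {b,e}
  {b,c,d,e}  = {c,d,e} ∪ {b,e}
Round 4 (7 new):
  {a}  = ᶜ of {b,c,d,e}
  {a,d}  = ᶜ of {b,c,e}
  {b,d}  = {b} ∪ {d}
  {d,e}  = {e} ∪ {d}
  {a,b,c}  = {a,b} ∪ {c}
  {a,c,e}  = {c} ∪ {a,e}
  {b,d,e}  = {b,e} ∪ {d}
Round 5 adds 1:
  {a,c}  = ᶜ of {b,d,e}
Round 6: stable.

Therefore σ(𝒜) = { ∅, {a}, {b}, {c}, {d}, {e}, {a,b}, {a,c}, {a,d}, {a,e}, {b,c}, {b,d}, {b,e}, {c,d}, {c,e}, {d,e}, {a,b,c}, {a,b,d}, {a,b,e}, {a,c,d}, {a,c,e}, {a,d,e}, {b,c,d}, {b,c,e}, {b,d,e}, {c,d,e}, {a,b,c,d}, {a,b,c,e}, {a,b,d,e}, {a,c,d,e}, {b,c,d,e}, Ω } (|σ(𝒜)| = 32).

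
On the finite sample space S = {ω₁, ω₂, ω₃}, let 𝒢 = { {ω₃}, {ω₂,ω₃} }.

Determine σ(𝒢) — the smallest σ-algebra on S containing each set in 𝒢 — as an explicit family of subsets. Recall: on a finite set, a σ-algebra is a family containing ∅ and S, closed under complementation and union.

σ(𝒢) = { ∅, {ω₁}, {ω₂}, {ω₃}, {ω₁,ω₂}, {ω₁,ω₃}, {ω₂,ω₃}, S }

Trace:
Initial family (4 sets): { ∅, {ω₃}, {ω₂,ω₃}, S }.
Step 1: 2 new —
  {ω₁}  = {ω₂,ω₃}ᶜ
  {ω₁,ω₂}  = {ω₃}ᶜ
  |family| = 6
Step 2: 1 new —
  {ω₁,ω₃}  = {ω₃} ∪ {ω₁}
  |family| = 7
Step 3 (1 new):
  {ω₂}  = {ω₁,ω₃}ᶜ
  |family| = 8
Step 4: stable.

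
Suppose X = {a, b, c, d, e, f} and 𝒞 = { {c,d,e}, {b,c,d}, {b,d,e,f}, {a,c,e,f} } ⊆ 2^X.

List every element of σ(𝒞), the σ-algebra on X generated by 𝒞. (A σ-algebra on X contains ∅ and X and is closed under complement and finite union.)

Start: 𝒞 ∪ {∅, X} = { ∅, {b,c,d}, {c,d,e}, {a,c,e,f}, {b,d,e,f}, X }.
Iteration 1: 7 new —
  {a,c}  = complement {b,d,e,f}
  {b,d}  = complement {a,c,e,f}
  {a,b,f}  = complement {c,d,e}
  {a,e,f}  = complement {b,c,d}
  {b,c,d,e}  = {c,d,e} ∪ {b,c,d}
  {a,c,d,e,f}  = {a,c,e,f} ∪ {c,d,e}
  {b,c,d,e,f}  = {c,d,e} ∪ {b,d,e,f}
  (now 13)
Iteration 2: 12 new —
  {a}  = complement {b,c,d,e,f}
  {b}  = complement {a,c,d,e,f}
  {a,f}  = complement {b,c,d,e}
  {a,b,c,d}  = {b,c,d} ∪ {a,c}
  {a,b,c,f}  = {a,c} ∪ {a,b,f}
  {a,b,d,f}  = {a,b,f} ∪ {b,d}
  {a,b,e,f}  = {a,e,f} ∪ {a,b,f}
  {a,c,d,e}  = {c,d,e} ∪ {a,c}
  {a,b,c,d,e}  = {b,c,d,e} ∪ {a,c}
  {a,b,c,d,f}  = {b,c,d} ∪ {a,b,f}
  {a,b,c,e,f}  = {a,c,e,f} ∪ {a,b,f}
  {a,b,d,e,f}  = {b,d,e,f} ∪ {a,e,f}
  (now 25)
Iteration 3. New:
  {c}  = complement {a,b,d,e,f}
  {d}  = complement {a,b,c,e,f}
  {e}  = complement {a,b,c,d,f}
  {f}  = complement {a,b,c,d,e}
  {a,b}  = {b} ∪ {a}
  {b,f}  = complement {a,c,d,e}
  {c,d}  = complement {a,b,e,f}
  {c,e}  = complement {a,b,d,f}
  {d,e}  = complement {a,b,c,f}
  {e,f}  = complement {a,b,c,d}
  {a,b,c}  = {b} ∪ {a,c}
  {a,b,d}  = {b,d} ∪ {a}
  {a,c,f}  = {a,f} ∪ {a,c}
  (now 38)
Iteration 4: 26 new —
  {a,d}  = {d} ∪ {a}
  {a,e}  = {a} ∪ {e}
  {b,c}  = {b} ∪ {c}
  {b,e}  = {b} ∪ {e}
  {c,f}  = {c} ∪ {f}
  {d,f}  = {d} ∪ {f}
  {a,b,e}  = {a,b} ∪ {e}
  {a,c,d}  = {c,d} ∪ {a,c}
  {a,c,e}  = {a,c} ∪ {c,e}
  {a,d,e}  = {d,e} ∪ {a}
  {a,d,f}  = {a,f} ∪ {d}
  {b,c,e}  = {b} ∪ {c,e}
  {b,c,f}  = {b,f} ∪ {c}
  {b,d,e}  = complement {a,c,f}
  {b,d,f}  = {b,f} ∪ {d}
  {b,e,f}  = {b} ∪ {e,f}
  {c,d,f}  = {c,d} ∪ {f}
  {c,e,f}  = complement {a,b,d}
  {d,e,f}  = complement {a,b,c}
  {a,b,c,e}  = {c,e} ∪ {a,b,c}
  {a,b,d,e}  = {d,e} ∪ {a,b}
  {a,c,d,f}  = {c,d} ∪ {a,c,f}
  {a,d,e,f}  = {a,f} ∪ {d,e}
  {b,c,d,f}  = {c,d} ∪ {b,f}
  {b,c,e,f}  = {c,e} ∪ {b,f}
  {c,d,e,f}  = complement {a,b}
  (now 64)
Iteration 5: no new sets; the family is a σ-algebra.

|σ(𝒞)| = 64.  σ(𝒞) = { ∅, {a}, {b}, {c}, {d}, {e}, {f}, {a,b}, {a,c}, {a,d}, {a,e}, {a,f}, {b,c}, {b,d}, {b,e}, {b,f}, {c,d}, {c,e}, {c,f}, {d,e}, {d,f}, {e,f}, {a,b,c}, {a,b,d}, {a,b,e}, {a,b,f}, {a,c,d}, {a,c,e}, {a,c,f}, {a,d,e}, {a,d,f}, {a,e,f}, {b,c,d}, {b,c,e}, {b,c,f}, {b,d,e}, {b,d,f}, {b,e,f}, {c,d,e}, {c,d,f}, {c,e,f}, {d,e,f}, {a,b,c,d}, {a,b,c,e}, {a,b,c,f}, {a,b,d,e}, {a,b,d,f}, {a,b,e,f}, {a,c,d,e}, {a,c,d,f}, {a,c,e,f}, {a,d,e,f}, {b,c,d,e}, {b,c,d,f}, {b,c,e,f}, {b,d,e,f}, {c,d,e,f}, {a,b,c,d,e}, {a,b,c,d,f}, {a,b,c,e,f}, {a,b,d,e,f}, {a,c,d,e,f}, {b,c,d,e,f}, X }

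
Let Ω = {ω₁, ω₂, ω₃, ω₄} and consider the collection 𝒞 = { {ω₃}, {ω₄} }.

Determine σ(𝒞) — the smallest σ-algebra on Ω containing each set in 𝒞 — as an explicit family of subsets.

Seed the family with 𝒞 together with ∅ and Ω: { {}, {ω₃}, {ω₄}, Ω }.
Pass 1: +3 →
  {ω₃, ω₄}  = {ω₃} ∪ {ω₄}
  {ω₁, ω₂, ω₃}  = complement {ω₄}
  {ω₁, ω₂, ω₄}  = complement {ω₃}
  |family| = 7
Pass 2: +1 →
  {ω₁, ω₂}  = complement {ω₃, ω₄}
  |family| = 8
Pass 3: closed — nothing new.

Hence σ(𝒞) has 8 members: { {}, {ω₃}, {ω₄}, {ω₁, ω₂}, {ω₃, ω₄}, {ω₁, ω₂, ω₃}, {ω₁, ω₂, ω₄}, Ω }.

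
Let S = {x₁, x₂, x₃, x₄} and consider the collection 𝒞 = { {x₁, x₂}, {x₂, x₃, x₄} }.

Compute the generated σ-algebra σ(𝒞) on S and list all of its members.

Initial family (4 sets): { {}, {x₁, x₂}, {x₂, x₃, x₄}, S }.
Pass 1. New:
  {x₁}  = S∖{x₂, x₃, x₄}
  {x₃, x₄}  = S∖{x₁, x₂}
  (now 6)
Pass 2. New:
  {x₁, x₃, x₄}  = {x₃, x₄} ∪ {x₁}
  (now 7)
Pass 3: 1 new —
  {x₂}  = S∖{x₁, x₃, x₄}
  (now 8)
Pass 4 adds nothing — fixpoint reached.

|σ(𝒞)| = 8.  σ(𝒞) = { {}, {x₁}, {x₂}, {x₁, x₂}, {x₃, x₄}, {x₁, x₃, x₄}, {x₂, x₃, x₄}, S }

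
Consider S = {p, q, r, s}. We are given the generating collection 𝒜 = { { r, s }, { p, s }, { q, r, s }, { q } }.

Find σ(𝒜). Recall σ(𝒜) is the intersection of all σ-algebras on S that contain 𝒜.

|σ(𝒜)| = 16.  σ(𝒜) = { {  }, { p }, { q }, { r }, { s }, { p, q }, { p, r }, { p, s }, { q, r }, { q, s }, { r, s }, { p, q, r }, { p, q, s }, { p, r, s }, { q, r, s }, S }

Trace:
Begin from { {  }, { q }, { p, s }, { r, s }, { q, r, s }, S } (that is, 𝒜 plus ∅ and S).
Iteration 1 adds 5:
  { p }  = { q, r, s }ᶜ
  { p, q }  = { r, s }ᶜ
  { q, r }  = { p, s }ᶜ
  { p, q, s }  = { p, s } ∪ { q }
  { p, r, s }  = { q }ᶜ
  [11 total]
Iteration 2: 2 new —
  { r }  = { p, q, s }ᶜ
  { p, q, r }  = { p, q } ∪ { q, r }
  [13 total]
Iteration 3: +2 →
  { s }  = { p, q, r }ᶜ
  { p, r }  = { r } ∪ { p }
  [15 total]
Iteration 4 adds 1:
  { q, s }  = { p, r }ᶜ
  [16 total]
Iteration 5 adds nothing — fixpoint reached.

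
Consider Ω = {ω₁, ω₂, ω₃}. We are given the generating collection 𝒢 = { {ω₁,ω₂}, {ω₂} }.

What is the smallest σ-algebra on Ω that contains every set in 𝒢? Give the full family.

σ(𝒢) (8 sets): { {}, {ω₁}, {ω₂}, {ω₃}, {ω₁,ω₂}, {ω₁,ω₃}, {ω₂,ω₃}, Ω }

Derivation:
Initial family (4 sets): { {}, {ω₂}, {ω₁,ω₂}, Ω }.
Iteration 1 (2 new):
  {ω₃}  = Ω∖{ω₁,ω₂}
  {ω₁,ω₃}  = Ω∖{ω₂}
Iteration 2: +1 →
  {ω₂,ω₃}  = {ω₃} ∪ {ω₂}
Iteration 3 (1 new):
  {ω₁}  = Ω∖{ω₂,ω₃}
Iteration 4 adds nothing — fixpoint reached.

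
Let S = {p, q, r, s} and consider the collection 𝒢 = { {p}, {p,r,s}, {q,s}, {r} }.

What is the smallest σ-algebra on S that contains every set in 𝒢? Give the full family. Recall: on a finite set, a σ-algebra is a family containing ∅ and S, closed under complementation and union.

Seed the family with 𝒢 together with ∅ and S: { ∅, {p}, {r}, {q,s}, {p,r,s}, S }.
Step 1: 4 new —
  {q}  = {p,r,s}ᶜ
  {p,r}  = {q,s}ᶜ
  {p,q,s}  = {r}ᶜ
  {q,r,s}  = {p}ᶜ
  — 10 sets.
Step 2: +3 →
  {p,q}  = {q} ∪ {p}
  {q,r}  = {q} ∪ {r}
  {p,q,r}  = {q} ∪ {p,r}
  — 13 sets.
Step 3: 3 new —
  {s}  = {p,q,r}ᶜ
  {p,s}  = {q,r}ᶜ
  {r,s}  = {p,q}ᶜ
  — 16 sets.
After Step 4 the family is unchanged; done.

Hence σ(𝒢) has 16 members: { ∅, {p}, {q}, {r}, {s}, {p,q}, {p,r}, {p,s}, {q,r}, {q,s}, {r,s}, {p,q,r}, {p,q,s}, {p,r,s}, {q,r,s}, S }.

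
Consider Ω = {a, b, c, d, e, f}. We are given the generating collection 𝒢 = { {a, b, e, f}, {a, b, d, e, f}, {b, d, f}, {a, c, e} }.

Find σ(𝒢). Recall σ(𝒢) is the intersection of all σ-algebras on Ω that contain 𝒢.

σ(𝒢) = { {}, {c}, {d}, {a, e}, {b, f}, {c, d}, {a, c, e}, {a, d, e}, {b, c, f}, {b, d, f}, {a, b, e, f}, {a, c, d, e}, {b, c, d, f}, {a, b, c, e, f}, {a, b, d, e, f}, Ω }

Working:
Take S₀ = 𝒢 ∪ {∅, Ω} = { {}, {a, c, e}, {b, d, f}, {a, b, e, f}, {a, b, d, e, f}, Ω }.
Iteration 1. New:
  {c}  = complement {a, b, d, e, f}
  {c, d}  = complement {a, b, e, f}
  {a, b, c, e, f}  = {a, c, e} ∪ {a, b, e, f}
  [9 total]
Iteration 2: 3 new —
  {d}  = complement {a, b, c, e, f}
  {a, c, d, e}  = {c, d} ∪ {a, c, e}
  {b, c, d, f}  = {b, d, f} ∪ {c, d}
  [12 total]
Iteration 3: 2 new —
  {a, e}  = complement {b, c, d, f}
  {b, f}  = complement {a, c, d, e}
  [14 total]
Iteration 4 adds 2:
  {a, d, e}  = {a, e} ∪ {d}
  {b, c, f}  = {c} ∪ {b, f}
  [16 total]
Iteration 5: closed — nothing new.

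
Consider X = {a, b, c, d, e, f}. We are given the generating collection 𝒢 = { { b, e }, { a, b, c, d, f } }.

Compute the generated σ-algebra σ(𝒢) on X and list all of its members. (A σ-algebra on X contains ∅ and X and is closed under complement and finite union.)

σ(𝒢) = { {  }, { b }, { e }, { b, e }, { a, c, d, f }, { a, b, c, d, f }, { a, c, d, e, f }, X }

Check:
Begin from { {  }, { b, e }, { a, b, c, d, f }, X } (that is, 𝒢 plus ∅ and X).
Step 1 (2 new):
  { e }  = complement { a, b, c, d, f }
  { a, c, d, f }  = complement { b, e }
  |family| = 6
Step 2: +1 →
  { a, c, d, e, f }  = { a, c, d, f } ∪ { e }
  |family| = 7
Step 3 (1 new):
  { b }  = complement { a, c, d, e, f }
  |family| = 8
Step 4 adds nothing — fixpoint reached.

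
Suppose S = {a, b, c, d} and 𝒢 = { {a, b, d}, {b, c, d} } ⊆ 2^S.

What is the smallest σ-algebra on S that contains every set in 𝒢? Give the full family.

|σ(𝒢)| = 8.  σ(𝒢) = { {}, {a}, {c}, {a, c}, {b, d}, {a, b, d}, {b, c, d}, S }

Trace:
Initial family (4 sets): { {}, {a, b, d}, {b, c, d}, S }.
Round 1: 2 new —
  {a}  = complement {b, c, d}
  {c}  = complement {a, b, d}
  [6 total]
Round 2 adds 1:
  {a, c}  = {c} ∪ {a}
  [7 total]
Round 3: 1 new —
  {b, d}  = complement {a, c}
  [8 total]
After Round 4 the family is unchanged; done.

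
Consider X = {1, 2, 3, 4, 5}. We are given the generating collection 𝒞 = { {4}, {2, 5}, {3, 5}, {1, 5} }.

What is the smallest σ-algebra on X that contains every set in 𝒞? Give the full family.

Answer: σ(𝒞) = { ∅, {1}, {2}, {3}, {4}, {5}, {1, 2}, {1, 3}, {1, 4}, {1, 5}, {2, 3}, {2, 4}, {2, 5}, {3, 4}, {3, 5}, {4, 5}, {1, 2, 3}, {1, 2, 4}, {1, 2, 5}, {1, 3, 4}, {1, 3, 5}, {1, 4, 5}, {2, 3, 4}, {2, 3, 5}, {2, 4, 5}, {3, 4, 5}, {1, 2, 3, 4}, {1, 2, 3, 5}, {1, 2, 4, 5}, {1, 3, 4, 5}, {2, 3, 4, 5}, X }

Derivation:
Start: 𝒞 ∪ {∅, X} = { ∅, {4}, {1, 5}, {2, 5}, {3, 5}, X }.
Step 1 (10 new):
  {1, 2, 4}  = complement {3, 5}
  {1, 2, 5}  = {2, 5} ∪ {1, 5}
  {1, 3, 4}  = complement {2, 5}
  {1, 3, 5}  = {1, 5} ∪ {3, 5}
  {1, 4, 5}  = {1, 5} ∪ {4}
  {2, 3, 4}  = complement {1, 5}
  {2, 3, 5}  = {2, 5} ∪ {3, 5}
  {2, 4, 5}  = {2, 5} ∪ {4}
  {3, 4, 5}  = {4} ∪ {3, 5}
  {1, 2, 3, 5}  = complement {4}
  (now 16)
Step 2. New:
  {1, 2}  = complement {3, 4, 5}
  {1, 3}  = complement {2, 4, 5}
  {1, 4}  = complement {2, 3, 5}
  {2, 3}  = complement {1, 4, 5}
  {2, 4}  = complement {1, 3, 5}
  {3, 4}  = complement {1, 2, 5}
  {1, 2, 3, 4}  = {1, 2, 4} ∪ {1, 3, 4}
  {1, 2, 4, 5}  = {1, 4, 5} ∪ {2, 5}
  {1, 3, 4, 5}  = {1, 4, 5} ∪ {3, 4, 5}
  {2, 3, 4, 5}  = {2, 5} ∪ {3, 4, 5}
  (now 26)
Step 3: +5 →
  {1}  = complement {2, 3, 4, 5}
  {2}  = complement {1, 3, 4, 5}
  {3}  = complement {1, 2, 4, 5}
  {5}  = complement {1, 2, 3, 4}
  {1, 2, 3}  = {1, 2} ∪ {2, 3}
  (now 31)
Step 4 (1 new):
  {4, 5}  = complement {1, 2, 3}
  (now 32)
After Step 5 the family is unchanged; done.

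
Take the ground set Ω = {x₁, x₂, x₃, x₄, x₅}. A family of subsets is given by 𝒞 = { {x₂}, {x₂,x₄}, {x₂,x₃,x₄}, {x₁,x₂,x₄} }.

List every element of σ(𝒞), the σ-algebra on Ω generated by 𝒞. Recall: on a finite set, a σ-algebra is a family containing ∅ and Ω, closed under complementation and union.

Seed the family with 𝒞 together with ∅ and Ω: { {}, {x₂}, {x₂,x₄}, {x₁,x₂,x₄}, {x₂,x₃,x₄}, Ω }.
Step 1: +5 →
  {x₁,x₅}  = Ω∖{x₂,x₃,x₄}
  {x₃,x₅}  = Ω∖{x₁,x₂,x₄}
  {x₁,x₃,x₅}  = Ω∖{x₂,x₄}
  {x₁,x₂,x₃,x₄}  = {x₂,x₃,x₄} ∪ {x₁,x₂,x₄}
  {x₁,x₃,x₄,x₅}  = Ω∖{x₂}
  |family| = 11
Step 2 (6 new):
  {x₅}  = Ω∖{x₁,x₂,x₃,x₄}
  {x₁,x₂,x₅}  = {x₂} ∪ {x₁,x₅}
  {x₂,x₃,x₅}  = {x₂} ∪ {x₃,x₅}
  {x₁,x₂,x₃,x₅}  = {x₁,x₃,x₅} ∪ {x₂}
  {x₁,x₂,x₄,x₅}  = {x₁,x₂,x₄} ∪ {x₁,x₅}
  {x₂,x₃,x₄,x₅}  = {x₂,x₃,x₄} ∪ {x₃,x₅}
  |family| = 17
Step 3: 7 new —
  {x₁}  = Ω∖{x₂,x₃,x₄,x₅}
  {x₃}  = Ω∖{x₁,x₂,x₄,x₅}
  {x₄}  = Ω∖{x₁,x₂,x₃,x₅}
  {x₁,x₄}  = Ω∖{x₂,x₃,x₅}
  {x₂,x₅}  = {x₂} ∪ {x₅}
  {x₃,x₄}  = Ω∖{x₁,x₂,x₅}
  {x₂,x₄,x₅}  = {x₂,x₄} ∪ {x₅}
  |family| = 24
Step 4: 7 new —
  {x₁,x₂}  = {x₂} ∪ {x₁}
  {x₁,x₃}  = Ω∖{x₂,x₄,x₅}
  {x₂,x₃}  = {x₂} ∪ {x₃}
  {x₄,x₅}  = {x₅} ∪ {x₄}
  {x₁,x₃,x₄}  = Ω∖{x₂,x₅}
  {x₁,x₄,x₅}  = {x₅} ∪ {x₁,x₄}
  {x₃,x₄,x₅}  = {x₃,x₄} ∪ {x₅}
  |family| = 31
Step 5 adds 1:
  {x₁,x₂,x₃}  = Ω∖{x₄,x₅}
  |family| = 32
Step 6: closed — nothing new.

Hence σ(𝒞) has 32 members: { {}, {x₁}, {x₂}, {x₃}, {x₄}, {x₅}, {x₁,x₂}, {x₁,x₃}, {x₁,x₄}, {x₁,x₅}, {x₂,x₃}, {x₂,x₄}, {x₂,x₅}, {x₃,x₄}, {x₃,x₅}, {x₄,x₅}, {x₁,x₂,x₃}, {x₁,x₂,x₄}, {x₁,x₂,x₅}, {x₁,x₃,x₄}, {x₁,x₃,x₅}, {x₁,x₄,x₅}, {x₂,x₃,x₄}, {x₂,x₃,x₅}, {x₂,x₄,x₅}, {x₃,x₄,x₅}, {x₁,x₂,x₃,x₄}, {x₁,x₂,x₃,x₅}, {x₁,x₂,x₄,x₅}, {x₁,x₃,x₄,x₅}, {x₂,x₃,x₄,x₅}, Ω }.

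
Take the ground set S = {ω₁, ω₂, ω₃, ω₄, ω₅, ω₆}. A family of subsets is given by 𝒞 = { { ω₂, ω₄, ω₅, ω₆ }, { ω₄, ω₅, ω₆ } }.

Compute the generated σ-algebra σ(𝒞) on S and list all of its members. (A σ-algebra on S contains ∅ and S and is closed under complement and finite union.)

Start: 𝒞 ∪ {∅, S} = { ∅, { ω₄, ω₅, ω₆ }, { ω₂, ω₄, ω₅, ω₆ }, S }.
Round 1 (2 new):
  { ω₁, ω₃ }  = ᶜ of { ω₂, ω₄, ω₅, ω₆ }
  { ω₁, ω₂, ω₃ }  = ᶜ of { ω₄, ω₅, ω₆ }
  [6 total]
Round 2. New:
  { ω₁, ω₃, ω₄, ω₅, ω₆ }  = { ω₁, ω₃ } ∪ { ω₄, ω₅, ω₆ }
  [7 total]
Round 3: 1 new —
  { ω₂ }  = ᶜ of { ω₁, ω₃, ω₄, ω₅, ω₆ }
  [8 total]
Round 4 adds nothing — fixpoint reached.

Therefore σ(𝒞) = { ∅, { ω₂ }, { ω₁, ω₃ }, { ω₁, ω₂, ω₃ }, { ω₄, ω₅, ω₆ }, { ω₂, ω₄, ω₅, ω₆ }, { ω₁, ω₃, ω₄, ω₅, ω₆ }, S } (|σ(𝒞)| = 8).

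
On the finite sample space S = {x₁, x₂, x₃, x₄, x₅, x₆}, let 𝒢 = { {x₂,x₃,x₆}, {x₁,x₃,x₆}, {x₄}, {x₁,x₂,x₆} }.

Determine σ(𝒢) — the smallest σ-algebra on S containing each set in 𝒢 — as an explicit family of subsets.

Start: 𝒢 ∪ {∅, S} = { {}, {x₄}, {x₁,x₂,x₆}, {x₁,x₃,x₆}, {x₂,x₃,x₆}, S }.
Pass 1. New:
  {x₁,x₄,x₅}  = {x₂,x₃,x₆}ᶜ
  {x₂,x₄,x₅}  = {x₁,x₃,x₆}ᶜ
  {x₃,x₄,x₅}  = {x₁,x₂,x₆}ᶜ
  {x₁,x₂,x₃,x₆}  = {x₁,x₃,x₆} ∪ {x₂,x₃,x₆}
  {x₁,x₂,x₄,x₆}  = {x₄} ∪ {x₁,x₂,x₆}
  {x₁,x₃,x₄,x₆}  = {x₁,x₃,x₆} ∪ {x₄}
  {x₂,x₃,x₄,x₆}  = {x₄} ∪ {x₂,x₃,x₆}
  {x₁,x₂,x₃,x₅,x₆}  = {x₄}ᶜ
  — 14 sets.
Pass 2: 11 new —
  {x₁,x₅}  = {x₂,x₃,x₄,x₆}ᶜ
  {x₂,x₅}  = {x₁,x₃,x₄,x₆}ᶜ
  {x₃,x₅}  = {x₁,x₂,x₄,x₆}ᶜ
  {x₄,x₅}  = {x₁,x₂,x₃,x₆}ᶜ
  {x₁,x₂,x₄,x₅}  = {x₁,x₄,x₅} ∪ {x₂,x₄,x₅}
  {x₁,x₃,x₄,x₅}  = {x₁,x₄,x₅} ∪ {x₃,x₄,x₅}
  {x₂,x₃,x₄,x₅}  = {x₃,x₄,x₅} ∪ {x₂,x₄,x₅}
  {x₁,x₂,x₃,x₄,x₆}  = {x₁,x₂,x₄,x₆} ∪ {x₁,x₃,x₆}
  {x₁,x₂,x₄,x₅,x₆}  = {x₁,x₄,x₅} ∪ {x₁,x₂,x₄,x₆}
  {x₁,x₃,x₄,x₅,x₆}  = {x₁,x₄,x₅} ∪ {x₁,x₃,x₆}
  {x₂,x₃,x₄,x₅,x₆}  = {x₃,x₄,x₅} ∪ {x₂,x₃,x₆}
  — 25 sets.
Pass 3: 14 new —
  {x₁}  = {x₂,x₃,x₄,x₅,x₆}ᶜ
  {x₂}  = {x₁,x₃,x₄,x₅,x₆}ᶜ
  {x₃}  = {x₁,x₂,x₄,x₅,x₆}ᶜ
  {x₅}  = {x₁,x₂,x₃,x₄,x₆}ᶜ
  {x₁,x₆}  = {x₂,x₃,x₄,x₅}ᶜ
  {x₂,x₆}  = {x₁,x₃,x₄,x₅}ᶜ
  {x₃,x₆}  = {x₁,x₂,x₄,x₅}ᶜ
  {x₁,x₂,x₅}  = {x₂,x₅} ∪ {x₁,x₅}
  {x₁,x₃,x₅}  = {x₁,x₅} ∪ {x₃,x₅}
  {x₂,x₃,x₅}  = {x₂,x₅} ∪ {x₃,x₅}
  {x₁,x₂,x₅,x₆}  = {x₂,x₅} ∪ {x₁,x₂,x₆}
  {x₁,x₃,x₅,x₆}  = {x₁,x₃,x₆} ∪ {x₁,x₅}
  {x₂,x₃,x₅,x₆}  = {x₂,x₅} ∪ {x₂,x₃,x₆}
  {x₁,x₂,x₃,x₄,x₅}  = {x₂,x₅} ∪ {x₁,x₃,x₄,x₅}
  — 39 sets.
Pass 4: +17 →
  {x₆}  = {x₁,x₂,x₃,x₄,x₅}ᶜ
  {x₁,x₂}  = {x₂} ∪ {x₁}
  {x₁,x₃}  = {x₃} ∪ {x₁}
  {x₁,x₄}  = {x₂,x₃,x₅,x₆}ᶜ
  {x₂,x₃}  = {x₂} ∪ {x₃}
  {x₂,x₄}  = {x₁,x₃,x₅,x₆}ᶜ
  {x₃,x₄}  = {x₁,x₂,x₅,x₆}ᶜ
  {x₁,x₄,x₆}  = {x₂,x₃,x₅}ᶜ
  {x₁,x₅,x₆}  = {x₁,x₆} ∪ {x₁,x₅}
  {x₂,x₄,x₆}  = {x₁,x₃,x₅}ᶜ
  {x₂,x₅,x₆}  = {x₂,x₆} ∪ {x₂,x₅}
  {x₃,x₄,x₆}  = {x₁,x₂,x₅}ᶜ
  {x₃,x₅,x₆}  = {x₃,x₅} ∪ {x₃,x₆}
  {x₁,x₂,x₃,x₅}  = {x₁,x₃,x₅} ∪ {x₂}
  {x₁,x₄,x₅,x₆}  = {x₁,x₆} ∪ {x₄,x₅}
  {x₂,x₄,x₅,x₆}  = {x₄,x₅} ∪ {x₂,x₆}
  {x₃,x₄,x₅,x₆}  = {x₄,x₅} ∪ {x₃,x₆}
  — 56 sets.
Pass 5 adds 8:
  {x₄,x₆}  = {x₁,x₂,x₃,x₅}ᶜ
  {x₅,x₆}  = {x₆} ∪ {x₅}
  {x₁,x₂,x₃}  = {x₂} ∪ {x₁,x₃}
  {x₁,x₂,x₄}  = {x₃,x₅,x₆}ᶜ
  {x₁,x₃,x₄}  = {x₂,x₅,x₆}ᶜ
  {x₂,x₃,x₄}  = {x₁,x₅,x₆}ᶜ
  {x₄,x₅,x₆}  = {x₄,x₅} ∪ {x₆}
  {x₁,x₂,x₃,x₄}  = {x₃,x₄} ∪ {x₁,x₂}
  — 64 sets.
After Pass 6 the family is unchanged; done.

Therefore σ(𝒢) = { {}, {x₁}, {x₂}, {x₃}, {x₄}, {x₅}, {x₆}, {x₁,x₂}, {x₁,x₃}, {x₁,x₄}, {x₁,x₅}, {x₁,x₆}, {x₂,x₃}, {x₂,x₄}, {x₂,x₅}, {x₂,x₆}, {x₃,x₄}, {x₃,x₅}, {x₃,x₆}, {x₄,x₅}, {x₄,x₆}, {x₅,x₆}, {x₁,x₂,x₃}, {x₁,x₂,x₄}, {x₁,x₂,x₅}, {x₁,x₂,x₆}, {x₁,x₃,x₄}, {x₁,x₃,x₅}, {x₁,x₃,x₆}, {x₁,x₄,x₅}, {x₁,x₄,x₆}, {x₁,x₅,x₆}, {x₂,x₃,x₄}, {x₂,x₃,x₅}, {x₂,x₃,x₆}, {x₂,x₄,x₅}, {x₂,x₄,x₆}, {x₂,x₅,x₆}, {x₃,x₄,x₅}, {x₃,x₄,x₆}, {x₃,x₅,x₆}, {x₄,x₅,x₆}, {x₁,x₂,x₃,x₄}, {x₁,x₂,x₃,x₅}, {x₁,x₂,x₃,x₆}, {x₁,x₂,x₄,x₅}, {x₁,x₂,x₄,x₆}, {x₁,x₂,x₅,x₆}, {x₁,x₃,x₄,x₅}, {x₁,x₃,x₄,x₆}, {x₁,x₃,x₅,x₆}, {x₁,x₄,x₅,x₆}, {x₂,x₃,x₄,x₅}, {x₂,x₃,x₄,x₆}, {x₂,x₃,x₅,x₆}, {x₂,x₄,x₅,x₆}, {x₃,x₄,x₅,x₆}, {x₁,x₂,x₃,x₄,x₅}, {x₁,x₂,x₃,x₄,x₆}, {x₁,x₂,x₃,x₅,x₆}, {x₁,x₂,x₄,x₅,x₆}, {x₁,x₃,x₄,x₅,x₆}, {x₂,x₃,x₄,x₅,x₆}, S } (|σ(𝒢)| = 64).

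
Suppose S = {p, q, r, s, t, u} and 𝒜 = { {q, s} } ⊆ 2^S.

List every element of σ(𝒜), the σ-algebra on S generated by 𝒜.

Take S₀ = 𝒜 ∪ {∅, S} = { {}, {q, s}, S }.
Pass 1: 1 new —
  {p, r, t, u}  = complement {q, s}
  |family| = 4
Pass 2: no new sets; the family is a σ-algebra.

Therefore σ(𝒜) = { {}, {q, s}, {p, r, t, u}, S } (|σ(𝒜)| = 4).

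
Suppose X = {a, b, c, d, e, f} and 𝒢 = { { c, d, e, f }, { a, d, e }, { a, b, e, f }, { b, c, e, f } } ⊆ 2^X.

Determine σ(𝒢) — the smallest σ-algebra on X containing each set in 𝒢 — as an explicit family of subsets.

Start: 𝒢 ∪ {∅, X} = { ∅, { a, d, e }, { a, b, e, f }, { b, c, e, f }, { c, d, e, f }, X }.
Pass 1 (8 new):
  { a, b }  = complement { c, d, e, f }
  { a, d }  = complement { b, c, e, f }
  { c, d }  = complement { a, b, e, f }
  { b, c, f }  = complement { a, d, e }
  { a, b, c, e, f }  = { b, c, e, f } ∪ { a, b, e, f }
  { a, b, d, e, f }  = { a, d, e } ∪ { a, b, e, f }
  { a, c, d, e, f }  = { a, d, e } ∪ { c, d, e, f }
  { b, c, d, e, f }  = { c, d, e, f } ∪ { b, c, e, f }
  — 14 sets.
Pass 2 (12 new):
  { a }  = complement { b, c, d, e, f }
  { b }  = complement { a, c, d, e, f }
  { c }  = complement { a, b, d, e, f }
  { d }  = complement { a, b, c, e, f }
  { a, b, d }  = { a, b } ∪ { a, d }
  { a, c, d }  = { c, d } ∪ { a, d }
  { a, b, c, d }  = { c, d } ∪ { a, b }
  { a, b, c, f }  = { a, b } ∪ { b, c, f }
  { a, b, d, e }  = { a, d, e } ∪ { a, b }
  { a, c, d, e }  = { a, d, e } ∪ { c, d }
  { b, c, d, f }  = { c, d } ∪ { b, c, f }
  { a, b, c, d, f }  = { b, c, f } ∪ { a, d }
  — 26 sets.
Pass 3 adds 14:
  { e }  = complement { a, b, c, d, f }
  { a, c }  = { c } ∪ { a }
  { a, e }  = complement { b, c, d, f }
  { b, c }  = { b } ∪ { c }
  { b, d }  = { b } ∪ { d }
  { b, f }  = complement { a, c, d, e }
  { c, f }  = complement { a, b, d, e }
  { d, e }  = complement { a, b, c, f }
  { e, f }  = complement { a, b, c, d }
  { a, b, c }  = { a, b } ∪ { c }
  { b, c, d }  = { c, d } ∪ { b }
  { b, e, f }  = complement { a, c, d }
  { c, e, f }  = complement { a, b, d }
  { a, b, c, d, e }  = { c, d } ∪ { a, b, d, e }
  — 40 sets.
Pass 4 (21 new):
  { f }  = complement { a, b, c, d, e }
  { b, e }  = { b } ∪ { e }
  { c, e }  = { c } ∪ { e }
  { a, b, e }  = { b } ∪ { a, e }
  { a, b, f }  = { a, b } ∪ { b, f }
  { a, c, e }  = { a, c } ∪ { a, e }
  { a, c, f }  = { a, c } ∪ { c, f }
  { a, e, f }  = complement { b, c, d }
  { b, c, e }  = { b, c } ∪ { e }
  { b, d, e }  = { b } ∪ { d, e }
  { b, d, f }  = { b, f } ∪ { d }
  { c, d, e }  = { c, d } ∪ { d, e }
  { c, d, f }  = { c, d } ∪ { c, f }
  { d, e, f }  = complement { a, b, c }
  { a, b, c, e }  = { a, b, c } ∪ { a, e }
  { a, b, d, f }  = { b, f } ∪ { a, b, d }
  { a, c, d, f }  = { c, f } ∪ { a, c, d }
  { a, c, e, f }  = complement { b, d }
  { a, d, e, f }  = complement { b, c }
  { b, c, d, e }  = { d, e } ∪ { b, c }
  { b, d, e, f }  = complement { a, c }
  — 61 sets.
Pass 5 (3 new):
  { a, f }  = complement { b, c, d, e }
  { d, f }  = complement { a, b, c, e }
  { a, d, f }  = complement { b, c, e }
  — 64 sets.
Pass 6 adds nothing — fixpoint reached.

Hence σ(𝒢) has 64 members: { ∅, { a }, { b }, { c }, { d }, { e }, { f }, { a, b }, { a, c }, { a, d }, { a, e }, { a, f }, { b, c }, { b, d }, { b, e }, { b, f }, { c, d }, { c, e }, { c, f }, { d, e }, { d, f }, { e, f }, { a, b, c }, { a, b, d }, { a, b, e }, { a, b, f }, { a, c, d }, { a, c, e }, { a, c, f }, { a, d, e }, { a, d, f }, { a, e, f }, { b, c, d }, { b, c, e }, { b, c, f }, { b, d, e }, { b, d, f }, { b, e, f }, { c, d, e }, { c, d, f }, { c, e, f }, { d, e, f }, { a, b, c, d }, { a, b, c, e }, { a, b, c, f }, { a, b, d, e }, { a, b, d, f }, { a, b, e, f }, { a, c, d, e }, { a, c, d, f }, { a, c, e, f }, { a, d, e, f }, { b, c, d, e }, { b, c, d, f }, { b, c, e, f }, { b, d, e, f }, { c, d, e, f }, { a, b, c, d, e }, { a, b, c, d, f }, { a, b, c, e, f }, { a, b, d, e, f }, { a, c, d, e, f }, { b, c, d, e, f }, X }.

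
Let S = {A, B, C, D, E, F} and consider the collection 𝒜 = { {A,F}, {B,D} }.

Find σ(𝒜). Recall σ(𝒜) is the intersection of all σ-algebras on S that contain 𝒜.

σ(𝒜) (8 sets): { {}, {A,F}, {B,D}, {C,E}, {A,B,D,F}, {A,C,E,F}, {B,C,D,E}, S }

Working:
Begin from { {}, {A,F}, {B,D}, S } (that is, 𝒜 plus ∅ and S).
Pass 1. New:
  {A,B,D,F}  = {B,D} ∪ {A,F}
  {A,C,E,F}  = complement {B,D}
  {B,C,D,E}  = complement {A,F}
  (now 7)
Pass 2: 1 new —
  {C,E}  = complement {A,B,D,F}
  (now 8)
Pass 3: no new sets; the family is a σ-algebra.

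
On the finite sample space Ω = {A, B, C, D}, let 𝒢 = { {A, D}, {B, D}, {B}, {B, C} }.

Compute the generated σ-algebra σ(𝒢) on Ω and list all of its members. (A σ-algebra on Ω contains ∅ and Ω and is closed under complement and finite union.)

Initial family (6 sets): { ∅, {B}, {A, D}, {B, C}, {B, D}, Ω }.
Pass 1. New:
  {A, C}  = complement {B, D}
  {A, B, D}  = {A, D} ∪ {B}
  {A, C, D}  = complement {B}
  {B, C, D}  = {B, C} ∪ {B, D}
  |family| = 10
Pass 2 adds 3:
  {A}  = complement {B, C, D}
  {C}  = complement {A, B, D}
  {A, B, C}  = {B} ∪ {A, C}
  |family| = 13
Pass 3. New:
  {D}  = complement {A, B, C}
  {A, B}  = {B} ∪ {A}
  |family| = 15
Pass 4: +1 →
  {C, D}  = complement {A, B}
  |family| = 16
Pass 5: no new sets; the family is a σ-algebra.

Hence σ(𝒢) has 16 members: { ∅, {A}, {B}, {C}, {D}, {A, B}, {A, C}, {A, D}, {B, C}, {B, D}, {C, D}, {A, B, C}, {A, B, D}, {A, C, D}, {B, C, D}, Ω }.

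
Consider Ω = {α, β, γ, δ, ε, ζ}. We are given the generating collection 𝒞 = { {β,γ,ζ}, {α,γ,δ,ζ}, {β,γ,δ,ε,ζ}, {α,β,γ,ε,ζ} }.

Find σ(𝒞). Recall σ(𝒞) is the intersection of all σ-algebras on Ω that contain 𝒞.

Begin from { {}, {β,γ,ζ}, {α,γ,δ,ζ}, {α,β,γ,ε,ζ}, {β,γ,δ,ε,ζ}, Ω } (that is, 𝒞 plus ∅ and Ω).
Iteration 1. New:
  {α}  = complement {β,γ,δ,ε,ζ}
  {δ}  = complement {α,β,γ,ε,ζ}
  {β,ε}  = complement {α,γ,δ,ζ}
  {α,δ,ε}  = complement {β,γ,ζ}
  {α,β,γ,δ,ζ}  = {α,γ,δ,ζ} ∪ {β,γ,ζ}
  — 11 sets.
Iteration 2. New:
  {ε}  = complement {α,β,γ,δ,ζ}
  {α,δ}  = {δ} ∪ {α}
  {α,β,ε}  = {β,ε} ∪ {α}
  {β,δ,ε}  = {β,ε} ∪ {δ}
  {α,β,γ,ζ}  = {β,γ,ζ} ∪ {α}
  {α,β,δ,ε}  = {α,δ,ε} ∪ {β,ε}
  {β,γ,δ,ζ}  = {β,γ,ζ} ∪ {δ}
  {β,γ,ε,ζ}  = {β,ε} ∪ {β,γ,ζ}
  {α,γ,δ,ε,ζ}  = {α,δ,ε} ∪ {α,γ,δ,ζ}
  — 20 sets.
Iteration 3 (6 new):
  {β}  = complement {α,γ,δ,ε,ζ}
  {α,ε}  = complement {β,γ,δ,ζ}
  {γ,ζ}  = complement {α,β,δ,ε}
  {δ,ε}  = complement {α,β,γ,ζ}
  {α,γ,ζ}  = complement {β,δ,ε}
  {γ,δ,ζ}  = complement {α,β,ε}
  — 26 sets.
Iteration 4: 6 new —
  {α,β}  = {α} ∪ {β}
  {β,δ}  = {β} ∪ {δ}
  {α,β,δ}  = {β} ∪ {α,δ}
  {γ,ε,ζ}  = {ε} ∪ {γ,ζ}
  {α,γ,ε,ζ}  = {α,γ,ζ} ∪ {ε}
  {γ,δ,ε,ζ}  = {ε} ∪ {γ,δ,ζ}
  — 32 sets.
Iteration 5: closed — nothing new.

Therefore σ(𝒞) = { {}, {α}, {β}, {δ}, {ε}, {α,β}, {α,δ}, {α,ε}, {β,δ}, {β,ε}, {γ,ζ}, {δ,ε}, {α,β,δ}, {α,β,ε}, {α,γ,ζ}, {α,δ,ε}, {β,γ,ζ}, {β,δ,ε}, {γ,δ,ζ}, {γ,ε,ζ}, {α,β,γ,ζ}, {α,β,δ,ε}, {α,γ,δ,ζ}, {α,γ,ε,ζ}, {β,γ,δ,ζ}, {β,γ,ε,ζ}, {γ,δ,ε,ζ}, {α,β,γ,δ,ζ}, {α,β,γ,ε,ζ}, {α,γ,δ,ε,ζ}, {β,γ,δ,ε,ζ}, Ω } (|σ(𝒞)| = 32).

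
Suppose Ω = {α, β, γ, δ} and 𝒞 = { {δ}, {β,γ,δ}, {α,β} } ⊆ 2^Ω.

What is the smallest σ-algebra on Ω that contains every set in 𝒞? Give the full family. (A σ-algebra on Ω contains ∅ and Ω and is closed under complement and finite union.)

|σ(𝒞)| = 16.  σ(𝒞) = { ∅, {α}, {β}, {γ}, {δ}, {α,β}, {α,γ}, {α,δ}, {β,γ}, {β,δ}, {γ,δ}, {α,β,γ}, {α,β,δ}, {α,γ,δ}, {β,γ,δ}, Ω }

Working:
Begin from { ∅, {δ}, {α,β}, {β,γ,δ}, Ω } (that is, 𝒞 plus ∅ and Ω).
Round 1: 4 new —
  {α}  = {β,γ,δ}ᶜ
  {γ,δ}  = {α,β}ᶜ
  {α,β,γ}  = {δ}ᶜ
  {α,β,δ}  = {α,β} ∪ {δ}
  [9 total]
Round 2: +3 →
  {γ}  = {α,β,δ}ᶜ
  {α,δ}  = {δ} ∪ {α}
  {α,γ,δ}  = {γ,δ} ∪ {α}
  [12 total]
Round 3 adds 3:
  {β}  = {α,γ,δ}ᶜ
  {α,γ}  = {γ} ∪ {α}
  {β,γ}  = {α,δ}ᶜ
  [15 total]
Round 4 adds 1:
  {β,δ}  = {α,γ}ᶜ
  [16 total]
Round 5: closed — nothing new.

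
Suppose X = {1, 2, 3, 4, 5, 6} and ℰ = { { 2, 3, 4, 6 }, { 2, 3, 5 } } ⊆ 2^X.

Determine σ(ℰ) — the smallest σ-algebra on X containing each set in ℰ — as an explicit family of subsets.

Take S₀ = ℰ ∪ {∅, X} = { ∅, { 2, 3, 5 }, { 2, 3, 4, 6 }, X }.
Step 1: +3 →
  { 1, 5 }  = X∖{ 2, 3, 4, 6 }
  { 1, 4, 6 }  = X∖{ 2, 3, 5 }
  { 2, 3, 4, 5, 6 }  = { 2, 3, 4, 6 } ∪ { 2, 3, 5 }
  — 7 sets.
Step 2. New:
  { 1 }  = X∖{ 2, 3, 4, 5, 6 }
  { 1, 2, 3, 5 }  = { 2, 3, 5 } ∪ { 1, 5 }
  { 1, 4, 5, 6 }  = { 1, 5 } ∪ { 1, 4, 6 }
  { 1, 2, 3, 4, 6 }  = { 2, 3, 4, 6 } ∪ { 1, 4, 6 }
  — 11 sets.
Step 3: 3 new —
  { 5 }  = X∖{ 1, 2, 3, 4, 6 }
  { 2, 3 }  = X∖{ 1, 4, 5, 6 }
  { 4, 6 }  = X∖{ 1, 2, 3, 5 }
  — 14 sets.
Step 4 (2 new):
  { 1, 2, 3 }  = { 2, 3 } ∪ { 1 }
  { 4, 5, 6 }  = { 4, 6 } ∪ { 5 }
  — 16 sets.
Step 5: already closed under ᶜ and ∪.

Therefore σ(ℰ) = { ∅, { 1 }, { 5 }, { 1, 5 }, { 2, 3 }, { 4, 6 }, { 1, 2, 3 }, { 1, 4, 6 }, { 2, 3, 5 }, { 4, 5, 6 }, { 1, 2, 3, 5 }, { 1, 4, 5, 6 }, { 2, 3, 4, 6 }, { 1, 2, 3, 4, 6 }, { 2, 3, 4, 5, 6 }, X } (|σ(ℰ)| = 16).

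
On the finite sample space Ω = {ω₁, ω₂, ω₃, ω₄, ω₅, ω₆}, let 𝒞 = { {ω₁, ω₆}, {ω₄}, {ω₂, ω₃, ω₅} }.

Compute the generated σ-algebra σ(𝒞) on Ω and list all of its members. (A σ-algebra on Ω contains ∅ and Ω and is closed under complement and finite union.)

Answer: σ(𝒞) = { ∅, {ω₄}, {ω₁, ω₆}, {ω₁, ω₄, ω₆}, {ω₂, ω₃, ω₅}, {ω₂, ω₃, ω₄, ω₅}, {ω₁, ω₂, ω₃, ω₅, ω₆}, Ω }

Working:
Initial family (5 sets): { ∅, {ω₄}, {ω₁, ω₆}, {ω₂, ω₃, ω₅}, Ω }.
Iteration 1 adds 3:
  {ω₁, ω₄, ω₆}  = {ω₂, ω₃, ω₅}ᶜ
  {ω₂, ω₃, ω₄, ω₅}  = {ω₁, ω₆}ᶜ
  {ω₁, ω₂, ω₃, ω₅, ω₆}  = {ω₄}ᶜ
  [8 total]
Iteration 2: closed — nothing new.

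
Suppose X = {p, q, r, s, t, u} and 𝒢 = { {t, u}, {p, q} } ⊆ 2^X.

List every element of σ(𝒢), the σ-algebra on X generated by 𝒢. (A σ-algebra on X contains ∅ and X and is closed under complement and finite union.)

Seed the family with 𝒢 together with ∅ and X: { {}, {p, q}, {t, u}, X }.
Step 1: +3 →
  {p, q, r, s}  = complement {t, u}
  {p, q, t, u}  = {p, q} ∪ {t, u}
  {r, s, t, u}  = complement {p, q}
  |family| = 7
Step 2: 1 new —
  {r, s}  = complement {p, q, t, u}
  |family| = 8
Step 3: stable.

Hence σ(𝒢) has 8 members: { {}, {p, q}, {r, s}, {t, u}, {p, q, r, s}, {p, q, t, u}, {r, s, t, u}, X }.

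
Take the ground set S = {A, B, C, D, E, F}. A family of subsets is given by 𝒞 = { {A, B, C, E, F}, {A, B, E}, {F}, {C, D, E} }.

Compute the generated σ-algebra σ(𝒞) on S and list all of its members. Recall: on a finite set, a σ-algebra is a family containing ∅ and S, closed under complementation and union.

Begin from { ∅, {F}, {A, B, E}, {C, D, E}, {A, B, C, E, F}, S } (that is, 𝒞 plus ∅ and S).
Iteration 1. New:
  {D}  = {A, B, C, E, F}ᶜ
  {A, B, F}  = {C, D, E}ᶜ
  {C, D, F}  = {A, B, E}ᶜ
  {A, B, E, F}  = {A, B, E} ∪ {F}
  {C, D, E, F}  = {C, D, E} ∪ {F}
  {A, B, C, D, E}  = {F}ᶜ
  — 12 sets.
Iteration 2 (7 new):
  {A, B}  = {C, D, E, F}ᶜ
  {C, D}  = {A, B, E, F}ᶜ
  {D, F}  = {F} ∪ {D}
  {A, B, D, E}  = {A, B, E} ∪ {D}
  {A, B, D, F}  = {D} ∪ {A, B, F}
  {A, B, C, D, F}  = {C, D, F} ∪ {A, B, F}
  {A, B, D, E, F}  = {D} ∪ {A, B, E, F}
  — 19 sets.
Iteration 3 adds 7:
  {C}  = {A, B, D, E, F}ᶜ
  {E}  = {A, B, C, D, F}ᶜ
  {C, E}  = {A, B, D, F}ᶜ
  {C, F}  = {A, B, D, E}ᶜ
  {A, B, D}  = {A, B} ∪ {D}
  {A, B, C, D}  = {C, D} ∪ {A, B}
  {A, B, C, E}  = {D, F}ᶜ
  — 26 sets.
Iteration 4. New:
  {D, E}  = {E} ∪ {D}
  {E, F}  = {A, B, C, D}ᶜ
  {A, B, C}  = {A, B} ∪ {C}
  {C, E, F}  = {A, B, D}ᶜ
  {D, E, F}  = {E} ∪ {D, F}
  {A, B, C, F}  = {A, B} ∪ {C, F}
  — 32 sets.
Iteration 5: closed — nothing new.

σ(𝒞) = { ∅, {C}, {D}, {E}, {F}, {A, B}, {C, D}, {C, E}, {C, F}, {D, E}, {D, F}, {E, F}, {A, B, C}, {A, B, D}, {A, B, E}, {A, B, F}, {C, D, E}, {C, D, F}, {C, E, F}, {D, E, F}, {A, B, C, D}, {A, B, C, E}, {A, B, C, F}, {A, B, D, E}, {A, B, D, F}, {A, B, E, F}, {C, D, E, F}, {A, B, C, D, E}, {A, B, C, D, F}, {A, B, C, E, F}, {A, B, D, E, F}, S }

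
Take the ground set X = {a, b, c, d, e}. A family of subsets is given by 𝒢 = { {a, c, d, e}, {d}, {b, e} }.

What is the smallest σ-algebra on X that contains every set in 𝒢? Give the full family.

Initial family (5 sets): { {}, {d}, {b, e}, {a, c, d, e}, X }.
Step 1: 4 new —
  {b}  = {a, c, d, e}ᶜ
  {a, c, d}  = {b, e}ᶜ
  {b, d, e}  = {b, e} ∪ {d}
  {a, b, c, e}  = {d}ᶜ
  (now 9)
Step 2: +3 →
  {a, c}  = {b, d, e}ᶜ
  {b, d}  = {b} ∪ {d}
  {a, b, c, d}  = {b} ∪ {a, c, d}
  (now 12)
Step 3: +3 →
  {e}  = {a, b, c, d}ᶜ
  {a, b, c}  = {a, c} ∪ {b}
  {a, c, e}  = {b, d}ᶜ
  (now 15)
Step 4 (1 new):
  {d, e}  = {a, b, c}ᶜ
  (now 16)
Step 5: closed — nothing new.

σ(𝒢) = { {}, {b}, {d}, {e}, {a, c}, {b, d}, {b, e}, {d, e}, {a, b, c}, {a, c, d}, {a, c, e}, {b, d, e}, {a, b, c, d}, {a, b, c, e}, {a, c, d, e}, X }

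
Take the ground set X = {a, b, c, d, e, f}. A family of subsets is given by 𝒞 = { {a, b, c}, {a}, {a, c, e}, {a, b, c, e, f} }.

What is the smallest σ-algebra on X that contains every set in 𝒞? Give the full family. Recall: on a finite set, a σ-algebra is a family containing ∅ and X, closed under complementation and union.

σ(𝒞) = { {}, {a}, {b}, {c}, {d}, {e}, {f}, {a, b}, {a, c}, {a, d}, {a, e}, {a, f}, {b, c}, {b, d}, {b, e}, {b, f}, {c, d}, {c, e}, {c, f}, {d, e}, {d, f}, {e, f}, {a, b, c}, {a, b, d}, {a, b, e}, {a, b, f}, {a, c, d}, {a, c, e}, {a, c, f}, {a, d, e}, {a, d, f}, {a, e, f}, {b, c, d}, {b, c, e}, {b, c, f}, {b, d, e}, {b, d, f}, {b, e, f}, {c, d, e}, {c, d, f}, {c, e, f}, {d, e, f}, {a, b, c, d}, {a, b, c, e}, {a, b, c, f}, {a, b, d, e}, {a, b, d, f}, {a, b, e, f}, {a, c, d, e}, {a, c, d, f}, {a, c, e, f}, {a, d, e, f}, {b, c, d, e}, {b, c, d, f}, {b, c, e, f}, {b, d, e, f}, {c, d, e, f}, {a, b, c, d, e}, {a, b, c, d, f}, {a, b, c, e, f}, {a, b, d, e, f}, {a, c, d, e, f}, {b, c, d, e, f}, X }

Check:
Take S₀ = 𝒞 ∪ {∅, X} = { {}, {a}, {a, b, c}, {a, c, e}, {a, b, c, e, f}, X }.
Iteration 1: +5 →
  {d}  = ᶜ of {a, b, c, e, f}
  {b, d, f}  = ᶜ of {a, c, e}
  {d, e, f}  = ᶜ of {a, b, c}
  {a, b, c, e}  = {a, b, c} ∪ {a, c, e}
  {b, c, d, e, f}  = ᶜ of {a}
  (now 11)
Iteration 2: +10 →
  {a, d}  = {d} ∪ {a}
  {d, f}  = ᶜ of {a, b, c, e}
  {a, b, c, d}  = {a, b, c} ∪ {d}
  {a, b, d, f}  = {b, d, f} ∪ {a}
  {a, c, d, e}  = {a, c, e} ∪ {d}
  {a, d, e, f}  = {d, e, f} ∪ {a}
  {b, d, e, f}  = {b, d, f} ∪ {d, e, f}
  {a, b, c, d, e}  = {d} ∪ {a, b, c, e}
  {a, b, c, d, f}  = {b, d, f} ∪ {a, b, c}
  {a, c, d, e, f}  = {a, c, e} ∪ {d, e, f}
  (now 21)
Iteration 3: 11 new —
  {b}  = ᶜ of {a, c, d, e, f}
  {e}  = ᶜ of {a, b, c, d, f}
  {f}  = ᶜ of {a, b, c, d, e}
  {a, c}  = ᶜ of {b, d, e, f}
  {b, c}  = ᶜ of {a, d, e, f}
  {b, f}  = ᶜ of {a, c, d, e}
  {c, e}  = ᶜ of {a, b, d, f}
  {e, f}  = ᶜ of {a, b, c, d}
  {a, d, f}  = {a, d} ∪ {d, f}
  {b, c, e, f}  = ᶜ of {a, d}
  {a, b, d, e, f}  = {b, d, f} ∪ {a, d, e, f}
  (now 32)
Iteration 4. New:
  {c}  = ᶜ of {a, b, d, e, f}
  {a, b}  = {a} ∪ {b}
  {a, e}  = {a} ∪ {e}
  {a, f}  = {a} ∪ {f}
  {b, d}  = {b} ∪ {d}
  {b, e}  = {b} ∪ {e}
  {d, e}  = {e} ∪ {d}
  {a, b, d}  = {b} ∪ {a, d}
  {a, b, f}  = {a} ∪ {b, f}
  {a, c, d}  = {a, d} ∪ {a, c}
  {a, c, f}  = {f} ∪ {a, c}
  {a, d, e}  = {e} ∪ {a, d}
  {a, e, f}  = {e, f} ∪ {a}
  {b, c, d}  = {b, c} ∪ {d}
  {b, c, e}  = ᶜ of {a, d, f}
  {b, c, f}  = {b, f} ∪ {b, c}
  {b, e, f}  = {e, f} ∪ {b, f}
  {c, d, e}  = {d} ∪ {c, e}
  {c, e, f}  = {e, f} ∪ {c, e}
  {a, b, c, f}  = {a, b, c} ∪ {b, f}
  {a, c, d, f}  = {a, d, f} ∪ {a, c}
  {a, c, e, f}  = {e, f} ∪ {a, c, e}
  {b, c, d, f}  = {b, d, f} ∪ {b, c}
  {c, d, e, f}  = {c, e} ∪ {d, f}
  (now 56)
Iteration 5. New:
  {c, d}  = {c} ∪ {d}
  {c, f}  = {f} ∪ {c}
  {a, b, e}  = {b, e} ∪ {a, e}
  {b, d, e}  = ᶜ of {a, c, f}
  {c, d, f}  = {d, f} ∪ {c}
  {a, b, d, e}  = {b, e} ∪ {a, d}
  {a, b, e, f}  = {b, e} ∪ {a, f}
  {b, c, d, e}  = ᶜ of {a, f}
  (now 64)
Iteration 6: no new sets; the family is a σ-algebra.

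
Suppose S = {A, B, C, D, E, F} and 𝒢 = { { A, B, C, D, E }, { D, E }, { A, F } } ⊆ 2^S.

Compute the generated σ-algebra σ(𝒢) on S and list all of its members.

Initial family (5 sets): { {}, { A, F }, { D, E }, { A, B, C, D, E }, S }.
Step 1. New:
  { F }  = S∖{ A, B, C, D, E }
  { A, B, C, F }  = S∖{ D, E }
  { A, D, E, F }  = { D, E } ∪ { A, F }
  { B, C, D, E }  = S∖{ A, F }
  (now 9)
Step 2 adds 3:
  { B, C }  = S∖{ A, D, E, F }
  { D, E, F }  = { F } ∪ { D, E }
  { B, C, D, E, F }  = { B, C, D, E } ∪ { F }
  (now 12)
Step 3: 3 new —
  { A }  = S∖{ B, C, D, E, F }
  { A, B, C }  = S∖{ D, E, F }
  { B, C, F }  = { B, C } ∪ { F }
  (now 15)
Step 4 (1 new):
  { A, D, E }  = S∖{ B, C, F }
  (now 16)
Step 5: already closed under ᶜ and ∪.

σ(𝒢) = { {}, { A }, { F }, { A, F }, { B, C }, { D, E }, { A, B, C }, { A, D, E }, { B, C, F }, { D, E, F }, { A, B, C, F }, { A, D, E, F }, { B, C, D, E }, { A, B, C, D, E }, { B, C, D, E, F }, S }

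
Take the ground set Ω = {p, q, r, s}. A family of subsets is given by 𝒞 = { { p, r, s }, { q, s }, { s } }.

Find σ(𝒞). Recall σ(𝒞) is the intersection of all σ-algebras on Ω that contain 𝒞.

Start: 𝒞 ∪ {∅, Ω} = { ∅, { s }, { q, s }, { p, r, s }, Ω }.
Pass 1 (3 new):
  { q }  = complement { p, r, s }
  { p, r }  = complement { q, s }
  { p, q, r }  = complement { s }
  — 8 sets.
Pass 2: already closed under ᶜ and ∪.

Therefore σ(𝒞) = { ∅, { q }, { s }, { p, r }, { q, s }, { p, q, r }, { p, r, s }, Ω } (|σ(𝒞)| = 8).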